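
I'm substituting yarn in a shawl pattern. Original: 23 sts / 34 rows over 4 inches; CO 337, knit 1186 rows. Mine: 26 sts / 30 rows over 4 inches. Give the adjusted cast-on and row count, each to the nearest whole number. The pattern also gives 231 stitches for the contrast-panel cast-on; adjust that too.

Cast on 381 stitches; work 1046 rows; contrast-panel cast-on 261 stitches.

Stitches: 337 × 26/23 = 380.96 → 381.
Rows: 1186 × 30/34 = 1046.47 → 1046.
contrast-panel cast-on: 231 × 26/23 = 261.13 → 261.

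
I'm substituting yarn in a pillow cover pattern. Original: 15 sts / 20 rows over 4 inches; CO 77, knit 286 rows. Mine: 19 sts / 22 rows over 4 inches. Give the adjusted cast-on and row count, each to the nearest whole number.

Stitches: 77 × 19/15 = 97.53 → 98.
Rows: 286 × 22/20 = 314.60 → 315.

Cast on 98 stitches; work 315 rows.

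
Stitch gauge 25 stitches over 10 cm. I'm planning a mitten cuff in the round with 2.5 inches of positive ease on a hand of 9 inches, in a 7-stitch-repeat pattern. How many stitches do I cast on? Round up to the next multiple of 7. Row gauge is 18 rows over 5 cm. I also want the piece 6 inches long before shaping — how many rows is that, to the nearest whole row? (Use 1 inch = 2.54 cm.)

Finished = 9 + 2.5 = 11.5 inches.
11.5 inches × 2.54 = 29.21 cm.
25/10 = 2.5 sts per cm; 29.21 × 2.5 = 73.03 sts.
Next multiple of 7 → 77.
6 inches = 15.24 cm; × 3.6 = 54.86 → 55 rows.

Cast on 77 stitches; work 55 rows.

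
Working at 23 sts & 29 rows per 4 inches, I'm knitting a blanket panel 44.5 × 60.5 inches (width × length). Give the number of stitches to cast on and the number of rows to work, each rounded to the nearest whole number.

Stitch gauge = 23/4 = 5.75 sts/in; 44.5 × 5.75 = 255.88 → 256 sts.
Row gauge = 29/4 = 7.25 rows/in; 60.5 × 7.25 = 438.62 → 439 rows.

Cast on 256 stitches and work 439 rows.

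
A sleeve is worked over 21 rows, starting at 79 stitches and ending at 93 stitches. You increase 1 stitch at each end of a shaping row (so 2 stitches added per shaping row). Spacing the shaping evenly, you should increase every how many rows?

Stitches to add: |93 − 79| = 14.
Shaping rows needed: 14 / 2 = 7.
21 rows / 7 = every 3 rows.

Increase every 3rd row.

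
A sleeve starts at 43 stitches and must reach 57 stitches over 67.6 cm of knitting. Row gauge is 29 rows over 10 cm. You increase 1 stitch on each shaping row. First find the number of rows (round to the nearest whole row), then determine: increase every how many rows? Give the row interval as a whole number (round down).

Increase every 14th row.

Rows = 67.6 × 2.9 = 196.0 → 196 rows.
Stitches to add: 14 → 14 shaping rows (at 1 st each).
196 / 14 = 14.00 → every 14 rows.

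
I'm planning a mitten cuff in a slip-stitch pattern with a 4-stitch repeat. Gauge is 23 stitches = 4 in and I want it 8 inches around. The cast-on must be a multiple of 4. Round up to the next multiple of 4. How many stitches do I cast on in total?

23 / 4 = 5.75 sts per inch.
8 × 5.75 = 46.00 sts.
Next multiple of 4: 48.

48 stitches.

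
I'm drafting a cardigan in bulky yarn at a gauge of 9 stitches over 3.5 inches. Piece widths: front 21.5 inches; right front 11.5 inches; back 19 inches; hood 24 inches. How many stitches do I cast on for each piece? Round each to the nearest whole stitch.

front 55; right front 30; back 49; hood 62.

Rate = 9/3.5 = 2.571 sts per in.
front: 21.5 × 2.571 = 55.29 → 55.
right front: 11.5 × 2.571 = 29.57 → 30.
back: 19 × 2.571 = 48.86 → 49.
hood: 24 × 2.571 = 61.71 → 62.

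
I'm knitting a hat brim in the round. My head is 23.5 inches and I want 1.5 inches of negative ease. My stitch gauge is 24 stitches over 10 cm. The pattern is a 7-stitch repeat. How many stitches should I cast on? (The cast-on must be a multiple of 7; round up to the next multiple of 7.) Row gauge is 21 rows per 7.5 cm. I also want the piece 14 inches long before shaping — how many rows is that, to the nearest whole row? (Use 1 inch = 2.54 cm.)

Finished = 23.5 − 1.5 = 22 inches.
22 inches × 2.54 = 55.88 cm.
24/10 = 2.4 sts per cm; 55.88 × 2.4 = 134.11 sts.
Next multiple of 7 → 140.
14 inches = 35.56 cm; × 2.8 = 99.57 → 100 rows.

Cast on 140 stitches; work 100 rows.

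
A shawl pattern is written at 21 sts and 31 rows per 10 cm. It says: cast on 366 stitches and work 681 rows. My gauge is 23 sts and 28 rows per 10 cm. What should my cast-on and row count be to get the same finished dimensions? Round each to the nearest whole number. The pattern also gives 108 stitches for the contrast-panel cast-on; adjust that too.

Stitches: 366 × 23/21 = 400.86 → 401.
Rows: 681 × 28/31 = 615.10 → 615.
contrast-panel cast-on: 108 × 23/21 = 118.29 → 118.

Cast on 401 stitches; work 615 rows; contrast-panel cast-on 118 stitches.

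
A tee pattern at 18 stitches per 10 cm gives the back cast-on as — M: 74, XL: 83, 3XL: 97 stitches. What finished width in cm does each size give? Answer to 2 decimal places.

18/10 = 1.8 sts per cm.
M: 74 / 1.8 = 41.111 → 41.11 cm.
XL: 83 / 1.8 = 46.111 → 46.11 cm.
3XL: 97 / 1.8 = 53.889 → 53.89 cm.

M 41.11 cm; XL 46.11 cm; 3XL 53.89 cm.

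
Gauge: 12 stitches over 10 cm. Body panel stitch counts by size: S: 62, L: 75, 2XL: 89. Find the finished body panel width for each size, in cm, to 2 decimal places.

12/10 = 1.2 sts per cm.
S: 62 / 1.2 = 51.667 → 51.67 cm.
L: 75 / 1.2 = 62.500 → 62.50 cm.
2XL: 89 / 1.2 = 74.167 → 74.17 cm.

S 51.67 cm; L 62.50 cm; 2XL 74.17 cm.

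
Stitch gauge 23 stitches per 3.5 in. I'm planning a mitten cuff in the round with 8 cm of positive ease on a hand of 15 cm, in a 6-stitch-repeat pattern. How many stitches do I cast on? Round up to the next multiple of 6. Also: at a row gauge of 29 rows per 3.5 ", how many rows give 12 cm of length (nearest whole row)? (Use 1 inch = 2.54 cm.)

Finished = 15 + 8 = 23 cm.
23 cm × 1/2.54 = 9.06 inches.
23/3.5 = 6.571 sts per in; 9.06 × 6.571 = 59.51 sts.
Next multiple of 6 → 60.
12 cm = 4.72 inches; × 8.286 = 39.15 → 39 rows.

Cast on 60 stitches; work 39 rows.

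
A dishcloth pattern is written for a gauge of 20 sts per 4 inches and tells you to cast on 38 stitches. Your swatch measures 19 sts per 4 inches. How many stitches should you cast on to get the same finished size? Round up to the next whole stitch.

Scale factor = 19 / 20 = 0.950.
38 × 19 / 20 = 36.10 sts.
→ 37 sts.

37 stitches.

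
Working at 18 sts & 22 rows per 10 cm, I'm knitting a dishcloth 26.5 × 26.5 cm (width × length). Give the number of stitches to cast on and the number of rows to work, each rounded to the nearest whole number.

Cast on 48 stitches and work 58 rows.

Stitch gauge = 18/10 = 1.8 sts/cm; 26.5 × 1.8 = 47.70 → 48 sts.
Row gauge = 22/10 = 2.2 rows/cm; 26.5 × 2.2 = 58.30 → 58 rows.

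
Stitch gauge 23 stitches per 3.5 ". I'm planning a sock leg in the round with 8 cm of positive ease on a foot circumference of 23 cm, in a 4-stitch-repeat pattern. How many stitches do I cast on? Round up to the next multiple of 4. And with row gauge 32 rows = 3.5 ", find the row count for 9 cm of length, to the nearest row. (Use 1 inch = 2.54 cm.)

Finished = 23 + 8 = 31 cm.
31 cm × 1/2.54 = 12.20 inches.
23/3.5 = 6.571 sts per in; 12.20 × 6.571 = 80.20 sts.
Next multiple of 4 → 84.
9 cm = 3.54 inches; × 9.143 = 32.40 → 32 rows.

Cast on 84 stitches; work 32 rows.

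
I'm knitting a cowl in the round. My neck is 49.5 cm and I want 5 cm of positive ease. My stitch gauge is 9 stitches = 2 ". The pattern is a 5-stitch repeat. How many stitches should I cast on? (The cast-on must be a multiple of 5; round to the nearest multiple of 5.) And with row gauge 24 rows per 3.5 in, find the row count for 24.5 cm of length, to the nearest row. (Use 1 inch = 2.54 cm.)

Cast on 95 stitches; work 66 rows.

Finished = 49.5 + 5 = 54.5 cm.
54.5 cm × 1/2.54 = 21.46 inches.
9/2 = 4.5 sts per in; 21.46 × 4.5 = 96.56 sts.
Nearest multiple of 5 → 95.
24.5 cm = 9.65 inches; × 6.857 = 66.14 → 66 rows.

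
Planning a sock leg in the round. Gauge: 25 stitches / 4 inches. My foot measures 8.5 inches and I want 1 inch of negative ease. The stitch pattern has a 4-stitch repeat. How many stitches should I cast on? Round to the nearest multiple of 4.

Cast on 48 stitches.

Finished = 8.5 − 1 = 7.5 inches.
25 / 4 = 6.25 sts/in.
7.5 × 6.25 = 46.88 sts.
Nearest multiple of 4: 48.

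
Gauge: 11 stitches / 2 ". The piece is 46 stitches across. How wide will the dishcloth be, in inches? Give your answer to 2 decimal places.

8.36 inches.

11 stitches / 2 inch = 5.5 stitches per inch.
46 / 5.5 = 8.364 inches.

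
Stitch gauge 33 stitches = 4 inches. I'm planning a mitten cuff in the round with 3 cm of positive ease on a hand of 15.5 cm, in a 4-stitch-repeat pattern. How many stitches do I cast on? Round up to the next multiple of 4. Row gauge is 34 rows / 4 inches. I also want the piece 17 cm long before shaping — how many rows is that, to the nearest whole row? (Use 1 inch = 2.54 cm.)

Finished = 15.5 + 3 = 18.5 cm.
18.5 cm × 1/2.54 = 7.28 inches.
33/4 = 8.25 sts per in; 7.28 × 8.25 = 60.09 sts.
Next multiple of 4 → 64.
17 cm = 6.69 inches; × 8.5 = 56.89 → 57 rows.

Cast on 64 stitches; work 57 rows.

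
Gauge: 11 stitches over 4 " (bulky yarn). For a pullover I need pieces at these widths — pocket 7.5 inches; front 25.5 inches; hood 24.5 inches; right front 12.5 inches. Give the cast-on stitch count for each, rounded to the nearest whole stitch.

Rate = 11/4 = 2.75 sts per in.
pocket: 7.5 × 2.75 = 20.62 → 21.
front: 25.5 × 2.75 = 70.12 → 70.
hood: 24.5 × 2.75 = 67.38 → 67.
right front: 12.5 × 2.75 = 34.38 → 34.

pocket 21; front 70; hood 67; right front 34.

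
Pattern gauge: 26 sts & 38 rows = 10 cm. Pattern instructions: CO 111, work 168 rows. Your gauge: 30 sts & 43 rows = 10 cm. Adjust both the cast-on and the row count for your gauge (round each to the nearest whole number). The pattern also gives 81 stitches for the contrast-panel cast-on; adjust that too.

Stitches: 111 × 30/26 = 128.08 → 128.
Rows: 168 × 43/38 = 190.11 → 190.
contrast-panel cast-on: 81 × 30/26 = 93.46 → 93.

Cast on 128 stitches; work 190 rows; contrast-panel cast-on 93 stitches.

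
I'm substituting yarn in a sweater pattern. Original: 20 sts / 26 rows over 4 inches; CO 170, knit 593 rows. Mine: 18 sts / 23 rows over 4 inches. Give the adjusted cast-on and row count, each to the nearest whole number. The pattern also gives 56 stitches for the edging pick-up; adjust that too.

Cast on 153 stitches; work 525 rows; edging pick-up 50 stitches.

Stitches: 170 × 18/20 = 153.00 → 153.
Rows: 593 × 23/26 = 524.58 → 525.
edging pick-up: 56 × 18/20 = 50.40 → 50.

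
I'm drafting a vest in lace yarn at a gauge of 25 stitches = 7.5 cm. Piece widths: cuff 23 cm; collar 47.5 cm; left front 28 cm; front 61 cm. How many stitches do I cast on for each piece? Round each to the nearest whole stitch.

cuff 77; collar 158; left front 93; front 203.

Rate = 25/7.5 = 3.333 sts per cm.
cuff: 23 × 3.333 = 76.67 → 77.
collar: 47.5 × 3.333 = 158.33 → 158.
left front: 28 × 3.333 = 93.33 → 93.
front: 61 × 3.333 = 203.33 → 203.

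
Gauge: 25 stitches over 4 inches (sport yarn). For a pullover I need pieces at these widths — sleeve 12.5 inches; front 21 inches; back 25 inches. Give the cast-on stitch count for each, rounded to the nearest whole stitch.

sleeve 78; front 131; back 156.

Rate = 25/4 = 6.25 sts per in.
sleeve: 12.5 × 6.25 = 78.12 → 78.
front: 21 × 6.25 = 131.25 → 131.
back: 25 × 6.25 = 156.25 → 156.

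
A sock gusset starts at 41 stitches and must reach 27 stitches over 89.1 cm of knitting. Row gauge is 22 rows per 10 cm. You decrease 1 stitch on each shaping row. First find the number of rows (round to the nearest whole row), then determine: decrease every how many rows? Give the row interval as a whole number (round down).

Rows = 89.1 × 2.2 = 196.0 → 196 rows.
Stitches to remove: 14 → 14 shaping rows (at 1 st each).
196 / 14 = 14.00 → every 14 rows.

Decrease every 14th row.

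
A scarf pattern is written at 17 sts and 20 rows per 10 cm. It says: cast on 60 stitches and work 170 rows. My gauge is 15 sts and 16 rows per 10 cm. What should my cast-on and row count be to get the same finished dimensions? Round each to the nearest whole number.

Cast on 53 stitches; work 136 rows.

Stitches: 60 × 15/17 = 52.94 → 53.
Rows: 170 × 16/20 = 136.00 → 136.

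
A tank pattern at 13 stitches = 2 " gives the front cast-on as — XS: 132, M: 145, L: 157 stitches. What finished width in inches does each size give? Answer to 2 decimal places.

XS 20.31 inches; M 22.31 inches; L 24.15 inches.

13/2 = 6.5 sts per in.
XS: 132 / 6.5 = 20.308 → 20.31 in.
M: 145 / 6.5 = 22.308 → 22.31 in.
L: 157 / 6.5 = 24.154 → 24.15 in.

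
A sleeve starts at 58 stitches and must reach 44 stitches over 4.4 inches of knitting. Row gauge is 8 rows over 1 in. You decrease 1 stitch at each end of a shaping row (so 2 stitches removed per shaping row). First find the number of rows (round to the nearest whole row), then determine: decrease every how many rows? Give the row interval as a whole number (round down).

Decrease every 5th row.

Rows = 4.4 × 8 = 35.2 → 35 rows.
Stitches to remove: 14 → 7 shaping rows (at 2 st each).
35 / 7 = 5.00 → every 5 rows.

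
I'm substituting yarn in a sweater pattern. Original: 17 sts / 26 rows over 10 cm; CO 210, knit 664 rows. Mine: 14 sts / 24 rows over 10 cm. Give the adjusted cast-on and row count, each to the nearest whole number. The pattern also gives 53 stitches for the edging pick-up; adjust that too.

Cast on 173 stitches; work 613 rows; edging pick-up 44 stitches.

Stitches: 210 × 14/17 = 172.94 → 173.
Rows: 664 × 24/26 = 612.92 → 613.
edging pick-up: 53 × 14/17 = 43.65 → 44.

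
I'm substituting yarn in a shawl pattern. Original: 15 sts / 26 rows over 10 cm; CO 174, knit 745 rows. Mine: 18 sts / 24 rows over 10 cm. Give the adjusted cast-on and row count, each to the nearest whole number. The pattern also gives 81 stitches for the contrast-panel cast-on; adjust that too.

Stitches: 174 × 18/15 = 208.80 → 209.
Rows: 745 × 24/26 = 687.69 → 688.
contrast-panel cast-on: 81 × 18/15 = 97.20 → 97.

Cast on 209 stitches; work 688 rows; contrast-panel cast-on 97 stitches.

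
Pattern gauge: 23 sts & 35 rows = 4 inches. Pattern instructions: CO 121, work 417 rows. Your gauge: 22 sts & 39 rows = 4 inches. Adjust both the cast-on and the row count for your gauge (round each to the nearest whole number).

Cast on 116 stitches; work 465 rows.

Stitches: 121 × 22/23 = 115.74 → 116.
Rows: 417 × 39/35 = 464.66 → 465.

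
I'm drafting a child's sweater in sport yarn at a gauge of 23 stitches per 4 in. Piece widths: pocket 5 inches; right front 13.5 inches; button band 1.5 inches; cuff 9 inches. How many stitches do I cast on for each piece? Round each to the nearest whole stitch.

pocket 29; right front 78; button band 9; cuff 52.

Rate = 23/4 = 5.75 sts per in.
pocket: 5 × 5.75 = 28.75 → 29.
right front: 13.5 × 5.75 = 77.62 → 78.
button band: 1.5 × 5.75 = 8.62 → 9.
cuff: 9 × 5.75 = 51.75 → 52.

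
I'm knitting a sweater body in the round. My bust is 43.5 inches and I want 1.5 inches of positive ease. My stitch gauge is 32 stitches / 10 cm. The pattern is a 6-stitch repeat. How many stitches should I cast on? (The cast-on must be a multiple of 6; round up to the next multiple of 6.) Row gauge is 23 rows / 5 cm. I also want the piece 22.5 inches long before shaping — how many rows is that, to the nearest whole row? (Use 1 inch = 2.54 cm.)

Finished = 43.5 + 1.5 = 45 inches.
45 inches × 2.54 = 114.30 cm.
32/10 = 3.2 sts per cm; 114.30 × 3.2 = 365.76 sts.
Next multiple of 6 → 366.
22.5 inches = 57.15 cm; × 4.6 = 262.89 → 263 rows.

Cast on 366 stitches; work 263 rows.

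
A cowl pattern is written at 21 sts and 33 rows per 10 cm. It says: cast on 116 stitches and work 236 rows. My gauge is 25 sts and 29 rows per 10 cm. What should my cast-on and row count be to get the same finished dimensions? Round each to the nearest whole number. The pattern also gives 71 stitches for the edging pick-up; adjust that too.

Cast on 138 stitches; work 207 rows; edging pick-up 85 stitches.

Stitches: 116 × 25/21 = 138.10 → 138.
Rows: 236 × 29/33 = 207.39 → 207.
edging pick-up: 71 × 25/21 = 84.52 → 85.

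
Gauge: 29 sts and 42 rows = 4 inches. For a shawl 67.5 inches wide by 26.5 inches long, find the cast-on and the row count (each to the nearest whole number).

Cast on 489 stitches and work 278 rows.

Stitch gauge = 29/4 = 7.25 sts/in; 67.5 × 7.25 = 489.38 → 489 sts.
Row gauge = 42/4 = 10.5 rows/in; 26.5 × 10.5 = 278.25 → 278 rows.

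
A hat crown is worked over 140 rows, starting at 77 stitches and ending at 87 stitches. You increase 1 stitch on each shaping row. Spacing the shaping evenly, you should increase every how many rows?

Increase every 14th row.

Stitches to add: |87 − 77| = 10.
Shaping rows needed: 10 / 1 = 10.
140 rows / 10 = every 14 rows.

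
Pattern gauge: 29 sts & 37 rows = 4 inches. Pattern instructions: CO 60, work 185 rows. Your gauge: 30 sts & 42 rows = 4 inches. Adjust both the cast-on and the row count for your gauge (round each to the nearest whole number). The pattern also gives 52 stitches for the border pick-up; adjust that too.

Cast on 62 stitches; work 210 rows; border pick-up 54 stitches.

Stitches: 60 × 30/29 = 62.07 → 62.
Rows: 185 × 42/37 = 210.00 → 210.
border pick-up: 52 × 30/29 = 53.79 → 54.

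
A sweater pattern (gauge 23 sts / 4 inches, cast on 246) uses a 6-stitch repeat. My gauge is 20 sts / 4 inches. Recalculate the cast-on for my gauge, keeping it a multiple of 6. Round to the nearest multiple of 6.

Cast on 216 stitches.

246 × 20 / 23 = 213.91.
Nearest multiple of 6: 216.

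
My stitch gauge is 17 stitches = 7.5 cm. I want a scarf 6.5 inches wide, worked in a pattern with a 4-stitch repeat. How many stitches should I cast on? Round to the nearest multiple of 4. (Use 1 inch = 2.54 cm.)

6.5 in = 6.5 × 2.54 = 16.51 cm.
17 / 7.5 = 2.267 sts/cm.
16.51 × 2.267 = 37.42 sts.
→ 36.

CO 36 sts.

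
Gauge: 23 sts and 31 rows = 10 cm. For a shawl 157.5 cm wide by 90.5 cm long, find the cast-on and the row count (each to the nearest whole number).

Stitch gauge = 23/10 = 2.3 sts/cm; 157.5 × 2.3 = 362.25 → 362 sts.
Row gauge = 31/10 = 3.1 rows/cm; 90.5 × 3.1 = 280.55 → 281 rows.

Cast on 362 stitches and work 281 rows.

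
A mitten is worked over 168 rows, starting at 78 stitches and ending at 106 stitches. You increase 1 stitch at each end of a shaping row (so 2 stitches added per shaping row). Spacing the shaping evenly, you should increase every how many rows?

Stitches to add: |106 − 78| = 28.
Shaping rows needed: 28 / 2 = 14.
168 rows / 14 = every 12 rows.

Increase every 12th row.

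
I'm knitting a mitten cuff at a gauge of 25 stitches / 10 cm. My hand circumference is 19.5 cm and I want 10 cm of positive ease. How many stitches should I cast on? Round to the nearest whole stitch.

Finished = 19.5 + 10 = 29.5 cm.
25 / 10 = 2.5 sts per cm.
29.50 × 2.5 = 73.75 sts.
→ 74 sts.

CO 74 sts.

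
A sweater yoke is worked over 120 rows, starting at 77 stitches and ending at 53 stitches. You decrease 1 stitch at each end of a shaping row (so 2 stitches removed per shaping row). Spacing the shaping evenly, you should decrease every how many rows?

Decrease every 10th row.

Stitches to remove: |53 − 77| = 24.
Shaping rows needed: 24 / 2 = 12.
120 rows / 12 = every 10 rows.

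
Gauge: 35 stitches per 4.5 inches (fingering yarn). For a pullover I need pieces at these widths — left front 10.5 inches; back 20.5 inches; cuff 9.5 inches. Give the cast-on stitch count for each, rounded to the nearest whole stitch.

left front 82; back 159; cuff 74.

Rate = 35/4.5 = 7.778 sts per in.
left front: 10.5 × 7.778 = 81.67 → 82.
back: 20.5 × 7.778 = 159.44 → 159.
cuff: 9.5 × 7.778 = 73.89 → 74.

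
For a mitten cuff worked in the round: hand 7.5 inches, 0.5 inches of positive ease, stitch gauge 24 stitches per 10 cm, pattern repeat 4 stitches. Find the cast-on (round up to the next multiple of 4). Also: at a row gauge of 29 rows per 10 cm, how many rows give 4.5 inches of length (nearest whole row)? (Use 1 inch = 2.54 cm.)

Cast on 52 stitches; work 33 rows.

Finished = 7.5 + 0.5 = 8 inches.
8 inches × 2.54 = 20.32 cm.
24/10 = 2.4 sts per cm; 20.32 × 2.4 = 48.77 sts.
Next multiple of 4 → 52.
4.5 inches = 11.43 cm; × 2.9 = 33.15 → 33 rows.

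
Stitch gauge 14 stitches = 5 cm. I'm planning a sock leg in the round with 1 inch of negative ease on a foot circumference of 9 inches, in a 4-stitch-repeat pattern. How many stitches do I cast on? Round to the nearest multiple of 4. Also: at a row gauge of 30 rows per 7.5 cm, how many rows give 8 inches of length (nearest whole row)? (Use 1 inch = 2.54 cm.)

Finished = 9 − 1 = 8 inches.
8 inches × 2.54 = 20.32 cm.
14/5 = 2.8 sts per cm; 20.32 × 2.8 = 56.90 sts.
Nearest multiple of 4 → 56.
8 inches = 20.32 cm; × 4 = 81.28 → 81 rows.

Cast on 56 stitches; work 81 rows.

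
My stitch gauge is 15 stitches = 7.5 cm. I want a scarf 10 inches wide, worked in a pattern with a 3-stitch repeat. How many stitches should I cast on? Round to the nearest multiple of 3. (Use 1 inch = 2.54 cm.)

10 in = 10 × 2.54 = 25.40 cm.
15 / 7.5 = 2 sts/cm.
25.40 × 2 = 50.80 sts.
→ 51.

51 stitches.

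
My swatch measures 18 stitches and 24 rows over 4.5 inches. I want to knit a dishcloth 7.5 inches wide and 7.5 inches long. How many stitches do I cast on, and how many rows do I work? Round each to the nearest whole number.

Stitch gauge = 18/4.5 = 4 sts/in; 7.5 × 4 = 30.00 → 30 sts.
Row gauge = 24/4.5 = 5.333 rows/in; 7.5 × 5.333 = 40.00 → 40 rows.

Cast on 30 stitches and work 40 rows.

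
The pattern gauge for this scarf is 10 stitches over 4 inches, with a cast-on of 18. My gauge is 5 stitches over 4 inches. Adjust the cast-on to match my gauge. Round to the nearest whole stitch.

Scale factor = 5 / 10 = 0.500.
18 × 5 / 10 = 9.00 sts.

CO 9 sts.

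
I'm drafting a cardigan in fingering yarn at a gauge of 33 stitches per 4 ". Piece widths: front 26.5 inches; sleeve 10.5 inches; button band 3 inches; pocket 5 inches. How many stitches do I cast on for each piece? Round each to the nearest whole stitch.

Rate = 33/4 = 8.25 sts per in.
front: 26.5 × 8.25 = 218.62 → 219.
sleeve: 10.5 × 8.25 = 86.62 → 87.
button band: 3 × 8.25 = 24.75 → 25.
pocket: 5 × 8.25 = 41.25 → 41.

front 219; sleeve 87; button band 25; pocket 41.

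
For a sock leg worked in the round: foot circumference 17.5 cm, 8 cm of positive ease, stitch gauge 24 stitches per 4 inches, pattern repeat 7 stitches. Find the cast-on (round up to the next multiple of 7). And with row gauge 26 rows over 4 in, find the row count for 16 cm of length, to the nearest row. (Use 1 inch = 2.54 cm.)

Cast on 63 stitches; work 41 rows.

Finished = 17.5 + 8 = 25.5 cm.
25.5 cm × 1/2.54 = 10.04 inches.
24/4 = 6 sts per in; 10.04 × 6 = 60.24 sts.
Next multiple of 7 → 63.
16 cm = 6.30 inches; × 6.5 = 40.94 → 41 rows.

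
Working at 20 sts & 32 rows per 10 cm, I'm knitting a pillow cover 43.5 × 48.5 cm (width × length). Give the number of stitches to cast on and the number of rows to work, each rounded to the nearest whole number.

Cast on 87 stitches and work 155 rows.

Stitch gauge = 20/10 = 2 sts/cm; 43.5 × 2 = 87.00 → 87 sts.
Row gauge = 32/10 = 3.2 rows/cm; 48.5 × 3.2 = 155.20 → 155 rows.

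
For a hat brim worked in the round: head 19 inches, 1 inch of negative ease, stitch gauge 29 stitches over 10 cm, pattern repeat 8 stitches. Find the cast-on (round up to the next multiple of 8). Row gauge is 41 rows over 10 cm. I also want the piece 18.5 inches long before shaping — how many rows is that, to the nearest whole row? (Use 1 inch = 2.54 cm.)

Cast on 136 stitches; work 193 rows.

Finished = 19 − 1 = 18 inches.
18 inches × 2.54 = 45.72 cm.
29/10 = 2.9 sts per cm; 45.72 × 2.9 = 132.59 sts.
Next multiple of 8 → 136.
18.5 inches = 46.99 cm; × 4.1 = 192.66 → 193 rows.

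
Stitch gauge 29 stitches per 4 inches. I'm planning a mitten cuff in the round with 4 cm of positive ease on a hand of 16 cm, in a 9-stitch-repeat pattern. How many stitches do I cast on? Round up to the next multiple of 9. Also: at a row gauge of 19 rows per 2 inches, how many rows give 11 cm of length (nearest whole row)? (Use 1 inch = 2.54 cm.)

Finished = 16 + 4 = 20 cm.
20 cm × 1/2.54 = 7.87 inches.
29/4 = 7.25 sts per in; 7.87 × 7.25 = 57.09 sts.
Next multiple of 9 → 63.
11 cm = 4.33 inches; × 9.5 = 41.14 → 41 rows.

Cast on 63 stitches; work 41 rows.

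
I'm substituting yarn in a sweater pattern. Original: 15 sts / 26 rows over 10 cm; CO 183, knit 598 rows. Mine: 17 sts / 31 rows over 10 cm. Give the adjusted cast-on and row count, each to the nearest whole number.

Stitches: 183 × 17/15 = 207.40 → 207.
Rows: 598 × 31/26 = 713.00 → 713.

Cast on 207 stitches; work 713 rows.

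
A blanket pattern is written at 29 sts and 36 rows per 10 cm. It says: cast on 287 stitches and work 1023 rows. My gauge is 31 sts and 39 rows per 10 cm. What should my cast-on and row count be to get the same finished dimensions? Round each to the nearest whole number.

Cast on 307 stitches; work 1108 rows.

Stitches: 287 × 31/29 = 306.79 → 307.
Rows: 1023 × 39/36 = 1108.25 → 1108.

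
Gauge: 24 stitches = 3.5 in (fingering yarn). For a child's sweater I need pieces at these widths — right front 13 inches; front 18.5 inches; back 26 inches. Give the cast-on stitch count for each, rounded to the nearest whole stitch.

Rate = 24/3.5 = 6.857 sts per in.
right front: 13 × 6.857 = 89.14 → 89.
front: 18.5 × 6.857 = 126.86 → 127.
back: 26 × 6.857 = 178.29 → 178.

right front 89; front 127; back 178.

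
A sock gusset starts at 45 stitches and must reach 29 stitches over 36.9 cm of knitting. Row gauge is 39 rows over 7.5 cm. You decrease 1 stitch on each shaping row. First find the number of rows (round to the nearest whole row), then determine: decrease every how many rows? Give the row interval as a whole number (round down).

Decrease every 12th row.

Rows = 36.9 × 5.2 = 191.9 → 192 rows.
Stitches to remove: 16 → 16 shaping rows (at 1 st each).
192 / 16 = 12.00 → every 12 rows.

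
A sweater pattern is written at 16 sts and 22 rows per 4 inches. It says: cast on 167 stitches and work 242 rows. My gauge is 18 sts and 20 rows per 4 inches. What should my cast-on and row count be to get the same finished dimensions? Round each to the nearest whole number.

Cast on 188 stitches; work 220 rows.

Stitches: 167 × 18/16 = 187.88 → 188.
Rows: 242 × 20/22 = 220.00 → 220.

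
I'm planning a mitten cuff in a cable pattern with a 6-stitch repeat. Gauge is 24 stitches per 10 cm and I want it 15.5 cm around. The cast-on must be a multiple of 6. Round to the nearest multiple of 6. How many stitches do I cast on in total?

24 / 10 = 2.4 sts per cm.
15.5 × 2.4 = 37.20 sts.
Nearest multiple of 6: 36.

36 stitches.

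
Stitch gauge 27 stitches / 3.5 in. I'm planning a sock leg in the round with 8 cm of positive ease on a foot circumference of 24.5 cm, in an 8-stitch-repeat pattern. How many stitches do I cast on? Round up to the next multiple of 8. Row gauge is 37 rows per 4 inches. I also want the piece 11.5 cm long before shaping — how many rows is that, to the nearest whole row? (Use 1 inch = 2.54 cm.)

Finished = 24.5 + 8 = 32.5 cm.
32.5 cm × 1/2.54 = 12.80 inches.
27/3.5 = 7.714 sts per in; 12.80 × 7.714 = 98.71 sts.
Next multiple of 8 → 104.
11.5 cm = 4.53 inches; × 9.25 = 41.88 → 42 rows.

Cast on 104 stitches; work 42 rows.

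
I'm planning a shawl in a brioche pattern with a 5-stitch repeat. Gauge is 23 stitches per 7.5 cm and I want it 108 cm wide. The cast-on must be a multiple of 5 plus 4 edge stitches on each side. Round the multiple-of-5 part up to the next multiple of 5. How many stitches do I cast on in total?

23 / 7.5 = 3.067 sts per cm.
108 × 3.067 = 331.20 sts.
Less 8 edge sts → 323.20 for the repeat.
Next multiple of 5: 325.
Add back 8 edge sts → 333.

Cast on 333 stitches.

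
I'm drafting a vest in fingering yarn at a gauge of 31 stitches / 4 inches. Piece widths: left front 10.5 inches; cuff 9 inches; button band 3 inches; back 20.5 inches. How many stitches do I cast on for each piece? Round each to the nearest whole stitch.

left front 81; cuff 70; button band 23; back 159.

Rate = 31/4 = 7.75 sts per in.
left front: 10.5 × 7.75 = 81.38 → 81.
cuff: 9 × 7.75 = 69.75 → 70.
button band: 3 × 7.75 = 23.25 → 23.
back: 20.5 × 7.75 = 158.88 → 159.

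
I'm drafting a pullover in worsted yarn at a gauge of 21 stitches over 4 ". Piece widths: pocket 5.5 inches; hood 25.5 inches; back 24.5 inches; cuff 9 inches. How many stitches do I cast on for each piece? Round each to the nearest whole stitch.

Rate = 21/4 = 5.25 sts per in.
pocket: 5.5 × 5.25 = 28.88 → 29.
hood: 25.5 × 5.25 = 133.88 → 134.
back: 24.5 × 5.25 = 128.62 → 129.
cuff: 9 × 5.25 = 47.25 → 47.

pocket 29; hood 134; back 129; cuff 47.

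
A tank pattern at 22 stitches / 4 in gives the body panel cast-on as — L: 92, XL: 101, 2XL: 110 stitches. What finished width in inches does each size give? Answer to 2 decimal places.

22/4 = 5.5 sts per in.
L: 92 / 5.5 = 16.727 → 16.73 in.
XL: 101 / 5.5 = 18.364 → 18.36 in.
2XL: 110 / 5.5 = 20.000 → 20.00 in.

L 16.73 inches; XL 18.36 inches; 2XL 20.00 inches.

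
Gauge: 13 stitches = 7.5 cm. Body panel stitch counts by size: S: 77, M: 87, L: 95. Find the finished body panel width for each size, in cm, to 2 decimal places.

S 44.42 cm; M 50.19 cm; L 54.81 cm.

13/7.5 = 1.733 sts per cm.
S: 77 / 1.733 = 44.423 → 44.42 cm.
M: 87 / 1.733 = 50.192 → 50.19 cm.
L: 95 / 1.733 = 54.808 → 54.81 cm.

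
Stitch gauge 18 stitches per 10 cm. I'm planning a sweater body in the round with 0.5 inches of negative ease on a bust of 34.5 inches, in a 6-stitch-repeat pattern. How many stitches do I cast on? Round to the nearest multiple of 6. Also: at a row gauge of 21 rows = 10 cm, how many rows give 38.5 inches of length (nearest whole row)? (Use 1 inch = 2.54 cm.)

Cast on 156 stitches; work 205 rows.

Finished = 34.5 − 0.5 = 34 inches.
34 inches × 2.54 = 86.36 cm.
18/10 = 1.8 sts per cm; 86.36 × 1.8 = 155.45 sts.
Nearest multiple of 6 → 156.
38.5 inches = 97.79 cm; × 2.1 = 205.36 → 205 rows.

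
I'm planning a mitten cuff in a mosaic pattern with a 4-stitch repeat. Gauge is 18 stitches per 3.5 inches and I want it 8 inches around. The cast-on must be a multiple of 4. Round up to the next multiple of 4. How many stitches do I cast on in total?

44 stitches.

18 / 3.5 = 5.143 sts per inch.
8 × 5.143 = 41.14 sts.
Next multiple of 4: 44.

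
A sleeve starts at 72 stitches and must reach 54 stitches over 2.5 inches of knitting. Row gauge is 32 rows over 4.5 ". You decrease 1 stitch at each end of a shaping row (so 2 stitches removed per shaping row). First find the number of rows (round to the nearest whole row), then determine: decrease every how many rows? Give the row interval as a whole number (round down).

Rows = 2.5 × 7.111 = 17.8 → 18 rows.
Stitches to remove: 18 → 9 shaping rows (at 2 st each).
18 / 9 = 2.00 → every 2 rows.

Decrease every 2nd row.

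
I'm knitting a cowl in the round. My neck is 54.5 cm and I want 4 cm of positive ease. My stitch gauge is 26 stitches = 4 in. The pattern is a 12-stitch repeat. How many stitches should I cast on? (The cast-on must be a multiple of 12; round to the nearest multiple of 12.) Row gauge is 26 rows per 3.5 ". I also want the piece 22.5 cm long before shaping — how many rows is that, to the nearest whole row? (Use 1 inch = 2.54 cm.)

Cast on 144 stitches; work 66 rows.

Finished = 54.5 + 4 = 58.5 cm.
58.5 cm × 1/2.54 = 23.03 inches.
26/4 = 6.5 sts per in; 23.03 × 6.5 = 149.70 sts.
Nearest multiple of 12 → 144.
22.5 cm = 8.86 inches; × 7.429 = 65.80 → 66 rows.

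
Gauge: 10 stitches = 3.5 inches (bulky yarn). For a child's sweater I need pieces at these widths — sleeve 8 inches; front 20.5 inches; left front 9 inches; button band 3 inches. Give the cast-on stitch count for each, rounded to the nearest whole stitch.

Rate = 10/3.5 = 2.857 sts per in.
sleeve: 8 × 2.857 = 22.86 → 23.
front: 20.5 × 2.857 = 58.57 → 59.
left front: 9 × 2.857 = 25.71 → 26.
button band: 3 × 2.857 = 8.57 → 9.

sleeve 23; front 59; left front 26; button band 9.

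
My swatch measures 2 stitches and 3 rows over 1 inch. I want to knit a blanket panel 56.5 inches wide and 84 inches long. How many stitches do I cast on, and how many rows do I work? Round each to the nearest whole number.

Stitch gauge = 2/1 = 2 sts/in; 56.5 × 2 = 113.00 → 113 sts.
Row gauge = 3/1 = 3 rows/in; 84 × 3 = 252.00 → 252 rows.

Cast on 113 stitches and work 252 rows.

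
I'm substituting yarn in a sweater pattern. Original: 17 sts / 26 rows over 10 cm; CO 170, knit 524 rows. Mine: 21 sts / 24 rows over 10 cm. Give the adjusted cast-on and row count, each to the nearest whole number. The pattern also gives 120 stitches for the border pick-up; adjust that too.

Cast on 210 stitches; work 484 rows; border pick-up 148 stitches.

Stitches: 170 × 21/17 = 210.00 → 210.
Rows: 524 × 24/26 = 483.69 → 484.
border pick-up: 120 × 21/17 = 148.24 → 148.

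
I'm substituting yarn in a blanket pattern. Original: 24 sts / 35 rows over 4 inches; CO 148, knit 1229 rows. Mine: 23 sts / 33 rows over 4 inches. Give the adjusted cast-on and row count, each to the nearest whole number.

Stitches: 148 × 23/24 = 141.83 → 142.
Rows: 1229 × 33/35 = 1158.77 → 1159.

Cast on 142 stitches; work 1159 rows.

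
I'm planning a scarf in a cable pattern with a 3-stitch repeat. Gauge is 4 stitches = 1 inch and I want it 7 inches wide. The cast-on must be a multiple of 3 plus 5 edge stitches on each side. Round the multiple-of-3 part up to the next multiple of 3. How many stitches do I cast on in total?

4 / 1 = 4 sts per inch.
7 × 4 = 28.00 sts.
Less 10 edge sts → 18.00 for the repeat.
Next multiple of 3: 18.
Add back 10 edge sts → 28.

Cast on 28 stitches.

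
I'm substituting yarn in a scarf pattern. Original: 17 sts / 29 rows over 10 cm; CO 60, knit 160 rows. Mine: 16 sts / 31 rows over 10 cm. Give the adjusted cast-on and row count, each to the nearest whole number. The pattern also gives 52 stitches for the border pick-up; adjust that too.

Stitches: 60 × 16/17 = 56.47 → 56.
Rows: 160 × 31/29 = 171.03 → 171.
border pick-up: 52 × 16/17 = 48.94 → 49.

Cast on 56 stitches; work 171 rows; border pick-up 49 stitches.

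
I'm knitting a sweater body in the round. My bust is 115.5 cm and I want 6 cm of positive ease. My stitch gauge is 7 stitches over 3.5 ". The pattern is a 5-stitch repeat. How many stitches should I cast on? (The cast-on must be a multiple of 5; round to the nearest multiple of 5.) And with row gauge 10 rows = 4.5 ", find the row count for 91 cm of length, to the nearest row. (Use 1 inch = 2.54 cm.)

Cast on 95 stitches; work 80 rows.

Finished = 115.5 + 6 = 121.5 cm.
121.5 cm × 1/2.54 = 47.83 inches.
7/3.5 = 2 sts per in; 47.83 × 2 = 95.67 sts.
Nearest multiple of 5 → 95.
91 cm = 35.83 inches; × 2.222 = 79.62 → 80 rows.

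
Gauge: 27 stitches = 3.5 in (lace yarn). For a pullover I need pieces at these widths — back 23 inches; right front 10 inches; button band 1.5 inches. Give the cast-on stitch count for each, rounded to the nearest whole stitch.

Rate = 27/3.5 = 7.714 sts per in.
back: 23 × 7.714 = 177.43 → 177.
right front: 10 × 7.714 = 77.14 → 77.
button band: 1.5 × 7.714 = 11.57 → 12.

back 177; right front 77; button band 12.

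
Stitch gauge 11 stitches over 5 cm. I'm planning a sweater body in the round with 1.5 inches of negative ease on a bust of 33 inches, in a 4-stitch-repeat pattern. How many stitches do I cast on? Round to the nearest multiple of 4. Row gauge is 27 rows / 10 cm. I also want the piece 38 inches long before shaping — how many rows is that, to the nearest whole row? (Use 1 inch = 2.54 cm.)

Cast on 176 stitches; work 261 rows.

Finished = 33 − 1.5 = 31.5 inches.
31.5 inches × 2.54 = 80.01 cm.
11/5 = 2.2 sts per cm; 80.01 × 2.2 = 176.02 sts.
Nearest multiple of 4 → 176.
38 inches = 96.52 cm; × 2.7 = 260.60 → 261 rows.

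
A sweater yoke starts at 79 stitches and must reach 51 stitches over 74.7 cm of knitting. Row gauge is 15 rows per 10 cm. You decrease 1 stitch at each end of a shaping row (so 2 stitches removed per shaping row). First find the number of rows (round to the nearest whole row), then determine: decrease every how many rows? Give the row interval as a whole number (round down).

Decrease every 8th row.

Rows = 74.7 × 1.5 = 112.1 → 112 rows.
Stitches to remove: 28 → 14 shaping rows (at 2 st each).
112 / 14 = 8.00 → every 8 rows.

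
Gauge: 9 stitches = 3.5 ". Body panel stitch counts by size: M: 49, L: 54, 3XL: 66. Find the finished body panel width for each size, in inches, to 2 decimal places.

9/3.5 = 2.571 sts per in.
M: 49 / 2.571 = 19.056 → 19.06 in.
L: 54 / 2.571 = 21.000 → 21.00 in.
3XL: 66 / 2.571 = 25.667 → 25.67 in.

M 19.06 inches; L 21.00 inches; 3XL 25.67 inches.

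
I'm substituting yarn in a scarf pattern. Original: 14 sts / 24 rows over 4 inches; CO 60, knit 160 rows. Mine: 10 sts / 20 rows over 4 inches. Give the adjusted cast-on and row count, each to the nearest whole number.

Stitches: 60 × 10/14 = 42.86 → 43.
Rows: 160 × 20/24 = 133.33 → 133.

Cast on 43 stitches; work 133 rows.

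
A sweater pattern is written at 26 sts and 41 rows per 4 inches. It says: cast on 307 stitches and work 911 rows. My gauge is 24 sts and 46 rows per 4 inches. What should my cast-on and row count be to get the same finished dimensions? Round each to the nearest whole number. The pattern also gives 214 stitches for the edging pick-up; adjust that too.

Stitches: 307 × 24/26 = 283.38 → 283.
Rows: 911 × 46/41 = 1022.10 → 1022.
edging pick-up: 214 × 24/26 = 197.54 → 198.

Cast on 283 stitches; work 1022 rows; edging pick-up 198 stitches.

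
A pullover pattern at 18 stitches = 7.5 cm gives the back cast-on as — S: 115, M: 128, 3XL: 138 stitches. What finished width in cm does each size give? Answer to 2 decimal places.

18/7.5 = 2.4 sts per cm.
S: 115 / 2.4 = 47.917 → 47.92 cm.
M: 128 / 2.4 = 53.333 → 53.33 cm.
3XL: 138 / 2.4 = 57.500 → 57.50 cm.

S 47.92 cm; M 53.33 cm; 3XL 57.50 cm.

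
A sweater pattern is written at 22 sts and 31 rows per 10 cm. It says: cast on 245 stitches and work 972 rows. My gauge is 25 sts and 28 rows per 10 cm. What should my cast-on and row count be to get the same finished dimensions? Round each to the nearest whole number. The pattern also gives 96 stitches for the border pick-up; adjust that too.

Stitches: 245 × 25/22 = 278.41 → 278.
Rows: 972 × 28/31 = 877.94 → 878.
border pick-up: 96 × 25/22 = 109.09 → 109.

Cast on 278 stitches; work 878 rows; border pick-up 109 stitches.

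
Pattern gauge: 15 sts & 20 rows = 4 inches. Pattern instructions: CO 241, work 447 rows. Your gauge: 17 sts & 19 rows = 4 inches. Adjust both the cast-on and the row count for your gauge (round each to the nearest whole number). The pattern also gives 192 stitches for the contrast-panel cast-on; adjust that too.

Stitches: 241 × 17/15 = 273.13 → 273.
Rows: 447 × 19/20 = 424.65 → 425.
contrast-panel cast-on: 192 × 17/15 = 217.60 → 218.

Cast on 273 stitches; work 425 rows; contrast-panel cast-on 218 stitches.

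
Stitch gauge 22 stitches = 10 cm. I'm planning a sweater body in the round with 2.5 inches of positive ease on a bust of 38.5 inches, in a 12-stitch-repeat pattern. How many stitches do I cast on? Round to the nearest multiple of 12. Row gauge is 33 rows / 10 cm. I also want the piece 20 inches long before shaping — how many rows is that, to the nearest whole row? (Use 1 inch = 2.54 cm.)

Cast on 228 stitches; work 168 rows.

Finished = 38.5 + 2.5 = 41 inches.
41 inches × 2.54 = 104.14 cm.
22/10 = 2.2 sts per cm; 104.14 × 2.2 = 229.11 sts.
Nearest multiple of 12 → 228.
20 inches = 50.80 cm; × 3.3 = 167.64 → 168 rows.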